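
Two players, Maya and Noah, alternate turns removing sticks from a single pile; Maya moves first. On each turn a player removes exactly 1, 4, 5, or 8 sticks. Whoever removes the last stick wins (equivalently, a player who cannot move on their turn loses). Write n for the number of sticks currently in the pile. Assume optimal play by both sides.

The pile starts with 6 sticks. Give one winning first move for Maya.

Build the W/L table. Terminal = L. A non-terminal position is W if it has a move to some L; otherwise it is L.
n=0: no move → L
n=1: can move to 0, which is L ⇒ W
n=2: the only move is to 1(W), a W ⇒ L
n=3: can move to 2, which is L ⇒ W
n=4: can move to 0, which is L ⇒ W
n=5: can move to 0, which is L ⇒ W
n=6: can move to 2, which is L ⇒ W
From 6, the L positions reachable in one move are: 2.

Remove 4, leaving 2.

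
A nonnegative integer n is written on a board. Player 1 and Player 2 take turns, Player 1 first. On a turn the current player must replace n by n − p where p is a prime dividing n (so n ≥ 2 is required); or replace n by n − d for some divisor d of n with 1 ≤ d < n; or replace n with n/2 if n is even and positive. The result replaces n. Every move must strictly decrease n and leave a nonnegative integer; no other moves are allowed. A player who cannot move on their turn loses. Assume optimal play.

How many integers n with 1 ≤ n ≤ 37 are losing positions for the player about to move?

Positions with no move are L. A position that does have a move is losing for the player to move precisely when every available move leads to a winning position for the opponent. Fill in the labels:
n=0: no move → L
n=1: no move → L
n=2: →0(L), so W
n=3: →0(L), so W
n=4: →2(W), 3(W) — all W, so L
n=5: →0(L), so W
n=6: →4(L), so W
n=7: →0(L), so W
n=8: →4(L), so W
n=9: →6(W), 8(W) — all W, so L
n=10: →9(L), so W
n=11: →0(L), so W
n=12: →9(L), so W
n=13: →0(L), so W
n=14: →7(W), 12(W), 13(W) — all W, so L
n=15: →14(L), so W
n=16: →14(L), so W
n=17: →0(L), so W
n=18: →9(L), so W
n=19: →0(L), so W
n=20: →10(W), 15(W), 16(W), 18(W), 19(W) — all W, so L
n=21: →14(L), so W
n=22: →20(L), so W
n=23: →0(L), so W
n=24: →20(L), so W
n=25: →20(L), so W
n=26: →13(W), 24(W), 25(W) — all W, so L
n=27: →26(L), so W
n=28: →14(L), so W
n=29: →0(L), so W
n=30: →20(L), so W
n=31: →0(L), so W
n=32: →16(W), 24(W), 28(W), 30(W), 31(W) — all W, so L
n=33: →32(L), so W
n=34: →32(L), so W
n=35: →28(W), 30(W), 34(W) — all W, so L
n=36: →32(L), so W
n=37: →0(L), so W
L entries with 1 ≤ n ≤ 37 (n=0 is outside the asked range and is not counted): n = 1, 4, 9, 14, 20, 26, 32, 35; that makes 8.

8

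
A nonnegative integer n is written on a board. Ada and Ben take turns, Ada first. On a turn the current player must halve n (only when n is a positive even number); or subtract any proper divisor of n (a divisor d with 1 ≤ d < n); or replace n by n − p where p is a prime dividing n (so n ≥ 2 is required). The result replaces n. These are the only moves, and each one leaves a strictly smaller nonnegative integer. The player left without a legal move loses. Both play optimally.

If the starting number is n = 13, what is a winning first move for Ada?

Positions with no move are L. A position that does have a move is losing for the player to move precisely when every available move leads to a winning position for the opponent. Fill in the labels:
n=0: no move → L
n=1: no move → L
n=2: W (go to 0, an L position)
n=3: W (go to 0, an L position)
n=4: L (options 2(W), 3(W) are all W)
n=5: W (go to 0, an L position)
n=6: W (go to 4, an L position)
n=7: W (go to 0, an L position)
n=8: W (go to 4, an L position)
n=9: L (options 6(W), 8(W) are all W)
n=10: W (go to 9, an L position)
n=11: W (go to 0, an L position)
n=12: W (go to 9, an L position)
n=13: W (go to 0, an L position)
From 13, the L positions reachable in one move are: 0.

Move to 0.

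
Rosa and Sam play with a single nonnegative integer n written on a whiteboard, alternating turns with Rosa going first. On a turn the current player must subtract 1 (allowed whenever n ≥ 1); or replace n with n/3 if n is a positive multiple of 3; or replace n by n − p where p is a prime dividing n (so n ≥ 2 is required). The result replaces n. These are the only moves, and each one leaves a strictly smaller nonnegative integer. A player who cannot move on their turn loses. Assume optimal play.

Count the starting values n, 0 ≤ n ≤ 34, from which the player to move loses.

Compute win/loss labels from the base case upward. A position with no move is L. Any other position is W if it can reach an L in one move, else L.
n=0: no move → L
n=1: reaches L-position 0 → W
n=2: reaches L-position 0 → W
n=3: reaches L-position 0 → W
n=4: only reaches 2(W), 3(W), all W → L
n=5: reaches L-position 0 → W
n=6: reaches L-position 4 → W
n=7: reaches L-position 0 → W
n=8: only reaches 6(W), 7(W), all W → L
n=9: reaches L-position 8 → W
n=10: reaches L-position 8 → W
n=11: reaches L-position 0 → W
n=12: reaches L-position 4 → W
n=13: reaches L-position 0 → W
n=14: only reaches 7(W), 12(W), 13(W), all W → L
n=15: reaches L-position 14 → W
n=16: reaches L-position 14 → W
n=17: reaches L-position 0 → W
n=18: only reaches 6(W), 15(W), 16(W), 17(W), all W → L
n=19: reaches L-position 0 → W
n=20: reaches L-position 18 → W
n=21: reaches L-position 14 → W
n=22: only reaches 11(W), 20(W), 21(W), all W → L
n=23: reaches L-position 0 → W
n=24: reaches L-position 8 → W
n=25: only reaches 20(W), 24(W), all W → L
n=26: reaches L-position 25 → W
n=27: only reaches 9(W), 24(W), 26(W), all W → L
n=28: reaches L-position 27 → W
n=29: reaches L-position 0 → W
n=30: reaches L-position 25 → W
n=31: reaches L-position 0 → W
n=32: only reaches 30(W), 31(W), all W → L
n=33: reaches L-position 22 → W
n=34: reaches L-position 32 → W
L entries with 0 ≤ n ≤ 34: n = 0, 4, 8, 14, 18, 22, 25, 27, 32; that makes 9.

9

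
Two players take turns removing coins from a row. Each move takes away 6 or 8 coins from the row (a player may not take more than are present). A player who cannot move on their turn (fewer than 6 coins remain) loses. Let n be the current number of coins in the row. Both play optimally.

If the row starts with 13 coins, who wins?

The first player wins.

Classify positions by backward induction: terminal positions (no move available) are L. From any other position, the mover wins iff some move reaches an L.
n=0: no move → L
n=1: no move → L
n=2: no move → L
n=3: no move → L
n=4: no move → L
n=5: no move → L
n=6: can move to 0, which is L ⇒ W
n=7: can move to 1, which is L ⇒ W
n=8: can move to 2, which is L ⇒ W
n=9: can move to 3, which is L ⇒ W
n=10: can move to 4, which is L ⇒ W
n=11: can move to 5, which is L ⇒ W
n=12: can move to 4, which is L ⇒ W
n=13: can move to 5, which is L ⇒ W
From 13 the player to move can remove 8, leaving 5, reaching an L position.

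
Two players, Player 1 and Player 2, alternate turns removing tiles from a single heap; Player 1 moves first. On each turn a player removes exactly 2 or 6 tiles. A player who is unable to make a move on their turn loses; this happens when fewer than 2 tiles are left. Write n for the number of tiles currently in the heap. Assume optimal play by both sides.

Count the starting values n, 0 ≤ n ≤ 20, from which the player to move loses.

11

Work bottom-up. With no move the player to move loses. Otherwise the position is W if at least one move leads to an L position for the opponent, and L if every move leads to a W.
n=0: no move → L
n=1: no move → L
n=2: reaches L-position 0 → W
n=3: reaches L-position 1 → W
n=4: only reaches 2(W), which is W → L
n=5: only reaches 3(W), which is W → L
n=6: reaches L-position 4 → W
n=7: reaches L-position 5 → W
n=8: only reaches 6(W), 2(W), all W → L
n=9: only reaches 7(W), 3(W), all W → L
n=10: reaches L-position 8 → W
n=11: reaches L-position 9 → W
n=12: only reaches 10(W), 6(W), all W → L
n=13: only reaches 11(W), 7(W), all W → L
n=14: reaches L-position 12 → W
n=15: reaches L-position 13 → W
n=16: only reaches 14(W), 10(W), all W → L
n=17: only reaches 15(W), 11(W), all W → L
n=18: reaches L-position 16 → W
n=19: reaches L-position 17 → W
n=20: only reaches 18(W), 14(W), all W → L
L entries with 0 ≤ n ≤ 20: n = 0, 1, 4, 5, 8, 9, 12, 13, 16, 17, 20; that makes 11.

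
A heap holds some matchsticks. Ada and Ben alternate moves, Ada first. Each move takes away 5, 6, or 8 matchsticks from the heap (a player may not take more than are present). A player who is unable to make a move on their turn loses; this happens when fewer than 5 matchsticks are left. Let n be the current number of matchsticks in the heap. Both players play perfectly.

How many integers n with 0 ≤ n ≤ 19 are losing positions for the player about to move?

10

Work bottom-up. With no move the player to move loses. Otherwise the position is W if at least one move leads to an L position for the opponent, and L if every move leads to a W.
n=0: no move → L
n=1: no move → L
n=2: no move → L
n=3: no move → L
n=4: no move → L
n=5: can move to 0, which is L ⇒ W
n=6: can move to 1, which is L ⇒ W
n=7: can move to 2, which is L ⇒ W
n=8: can move to 3, which is L ⇒ W
n=9: can move to 4, which is L ⇒ W
n=10: can move to 4, which is L ⇒ W
n=11: can move to 3, which is L ⇒ W
n=12: can move to 4, which is L ⇒ W
n=13: moves to 8(W), 7(W), 5(W); every one is W ⇒ L
n=14: moves to 9(W), 8(W), 6(W); every one is W ⇒ L
n=15: moves to 10(W), 9(W), 7(W); every one is W ⇒ L
n=16: moves to 11(W), 10(W), 8(W); every one is W ⇒ L
n=17: moves to 12(W), 11(W), 9(W); every one is W ⇒ L
n=18: can move to 13, which is L ⇒ W
n=19: can move to 14, which is L ⇒ W
L entries with 0 ≤ n ≤ 19: n = 0, 1, 2, 3, 4, 13, 14, 15, 16, 17; that makes 10.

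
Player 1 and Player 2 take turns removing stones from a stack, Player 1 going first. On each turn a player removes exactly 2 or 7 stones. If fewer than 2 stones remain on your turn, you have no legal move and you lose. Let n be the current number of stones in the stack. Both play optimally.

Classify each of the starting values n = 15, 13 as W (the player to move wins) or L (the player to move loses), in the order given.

Positions with no move are L. A position that does have a move is losing for the player to move precisely when every available move leads to a winning position for the opponent. Fill in the labels:
n=0: no move → L
n=1: no move → L
n=2: can move to 0, which is L ⇒ W
n=3: can move to 1, which is L ⇒ W
n=4: the only move is to 2(W), a W ⇒ L
n=5: the only move is to 3(W), a W ⇒ L
n=6: can move to 4, which is L ⇒ W
n=7: can move to 5, which is L ⇒ W
n=8: can move to 1, which is L ⇒ W
n=9: moves to 7(W), 2(W); every one is W ⇒ L
n=10: moves to 8(W), 3(W); every one is W ⇒ L
n=11: can move to 9, which is L ⇒ W
n=12: can move to 10, which is L ⇒ W
n=13: moves to 11(W), 6(W); every one is W ⇒ L
n=14: moves to 12(W), 7(W); every one is W ⇒ L
n=15: can move to 13, which is L ⇒ W

15: W, 13: L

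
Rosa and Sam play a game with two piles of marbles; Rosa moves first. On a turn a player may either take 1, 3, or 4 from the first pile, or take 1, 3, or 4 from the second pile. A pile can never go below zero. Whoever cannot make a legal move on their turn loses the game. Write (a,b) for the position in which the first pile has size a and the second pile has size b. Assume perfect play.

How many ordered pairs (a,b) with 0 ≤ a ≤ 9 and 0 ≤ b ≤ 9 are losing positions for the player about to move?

Work bottom-up. With no move the player to move loses. Otherwise the position is W if at least one move leads to an L position for the opponent, and L if every move leads to a W.
Every move lowers a or b (never raises either), so fill the grid row by row in increasing a, and left to right within a row: each cell's successors are then already labelled.
      b=0  b=1  b=2  b=3  b=4  b=5  b=6  b=7  b=8  b=9
a=0:    L    W    L    W    W    W    W    L    W    L
a=1:    W    L    W    L    W    W    W    W    L    W
a=2:    L    W    L    W    W    W    W    L    W    L
a=3:    W    L    W    L    W    W    W    W    L    W
a=4:    W    W    W    W    L    W    L    W    W    W
a=5:    W    W    W    W    W    L    W    W    W    W
a=6:    W    W    W    W    L    W    L    W    W    W
a=7:    L    W    L    W    W    W    W    L    W    L
a=8:    W    L    W    L    W    W    W    W    L    W
a=9:    L    W    L    W    W    W    W    L    W    L
Cells with no legal move (terminal, hence L): (0,0).
The remaining L cells, each justified by listing all of its moves:
(0,2): only reaches (0,1)(W), which is W → L
(0,7): only reaches (0,6)(W), (0,4)(W), (0,3)(W), all W → L
(0,9): only reaches (0,8)(W), (0,6)(W), (0,5)(W), all W → L
(1,1): only reaches (0,1)(W), (1,0)(W), all W → L
(1,3): only reaches (0,3)(W), (1,2)(W), (1,0)(W), all W → L
(1,8): only reaches (0,8)(W), (1,7)(W), (1,5)(W), (1,4)(W), all W → L
(2,0): only reaches (1,0)(W), which is W → L
(2,2): only reaches (1,2)(W), (2,1)(W), all W → L
(2,7): only reaches (1,7)(W), (2,6)(W), (2,4)(W), (2,3)(W), all W → L
(2,9): only reaches (1,9)(W), (2,8)(W), (2,6)(W), (2,5)(W), all W → L
(3,1): only reaches (2,1)(W), (0,1)(W), (3,0)(W), all W → L
(3,3): only reaches (2,3)(W), (0,3)(W), (3,2)(W), (3,0)(W), all W → L
(3,8): only reaches (2,8)(W), (0,8)(W), (3,7)(W), (3,5)(W), (3,4)(W), all W → L
(4,4): only reaches (3,4)(W), (1,4)(W), (0,4)(W), (4,3)(W), (4,1)(W), (4,0)(W), all W → L
(4,6): only reaches (3,6)(W), (1,6)(W), (0,6)(W), (4,5)(W), (4,3)(W), (4,2)(W), all W → L
(5,5): only reaches (4,5)(W), (2,5)(W), (1,5)(W), (5,4)(W), (5,2)(W), (5,1)(W), all W → L
(6,4): only reaches (5,4)(W), (3,4)(W), (2,4)(W), (6,3)(W), (6,1)(W), (6,0)(W), all W → L
(6,6): only reaches (5,6)(W), (3,6)(W), (2,6)(W), (6,5)(W), (6,3)(W), (6,2)(W), all W → L
(7,0): only reaches (6,0)(W), (4,0)(W), (3,0)(W), all W → L
(7,2): only reaches (6,2)(W), (4,2)(W), (3,2)(W), (7,1)(W), all W → L
(7,7): only reaches (6,7)(W), (4,7)(W), (3,7)(W), (7,6)(W), (7,4)(W), (7,3)(W), all W → L
(7,9): only reaches (6,9)(W), (4,9)(W), (3,9)(W), (7,8)(W), (7,6)(W), (7,5)(W), all W → L
(8,1): only reaches (7,1)(W), (5,1)(W), (4,1)(W), (8,0)(W), all W → L
(8,3): only reaches (7,3)(W), (5,3)(W), (4,3)(W), (8,2)(W), (8,0)(W), all W → L
(8,8): only reaches (7,8)(W), (5,8)(W), (4,8)(W), (8,7)(W), (8,5)(W), (8,4)(W), all W → L
(9,0): only reaches (8,0)(W), (6,0)(W), (5,0)(W), all W → L
(9,2): only reaches (8,2)(W), (6,2)(W), (5,2)(W), (9,1)(W), all W → L
(9,7): only reaches (8,7)(W), (6,7)(W), (5,7)(W), (9,6)(W), (9,4)(W), (9,3)(W), all W → L
(9,9): only reaches (8,9)(W), (6,9)(W), (5,9)(W), (9,8)(W), (9,6)(W), (9,5)(W), all W → L
Every other cell has at least one move into one of the L cells above, so it is W.
L cells per row: a=0: 4, a=1: 3, a=2: 4, a=3: 3, a=4: 2, a=5: 1, a=6: 2, a=7: 4, a=8: 3, a=9: 4; total 30.

30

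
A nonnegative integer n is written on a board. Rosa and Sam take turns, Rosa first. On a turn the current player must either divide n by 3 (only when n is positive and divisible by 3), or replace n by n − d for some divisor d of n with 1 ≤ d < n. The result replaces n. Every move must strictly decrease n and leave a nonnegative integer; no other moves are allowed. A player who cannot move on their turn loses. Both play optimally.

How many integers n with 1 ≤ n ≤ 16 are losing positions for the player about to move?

7

Use the standard recursion: the mover loses at a terminal position; elsewhere, the mover wins exactly when some move hands the opponent an L position.
n=0: no move → L
n=1: no move → L
n=2: reaches L-position 1 → W
n=3: reaches L-position 1 → W
n=4: only reaches 2(W), 3(W), all W → L
n=5: reaches L-position 4 → W
n=6: reaches L-position 4 → W
n=7: only reaches 6(W), which is W → L
n=8: reaches L-position 4 → W
n=9: only reaches 3(W), 6(W), 8(W), all W → L
n=10: reaches L-position 9 → W
n=11: only reaches 10(W), which is W → L
n=12: reaches L-position 4 → W
n=13: only reaches 12(W), which is W → L
n=14: reaches L-position 7 → W
n=15: only reaches 5(W), 10(W), 12(W), 14(W), all W → L
n=16: reaches L-position 15 → W
L entries with 1 ≤ n ≤ 16 (n=0 is outside the asked range and is not counted): n = 1, 4, 7, 9, 11, 13, 15; that makes 7.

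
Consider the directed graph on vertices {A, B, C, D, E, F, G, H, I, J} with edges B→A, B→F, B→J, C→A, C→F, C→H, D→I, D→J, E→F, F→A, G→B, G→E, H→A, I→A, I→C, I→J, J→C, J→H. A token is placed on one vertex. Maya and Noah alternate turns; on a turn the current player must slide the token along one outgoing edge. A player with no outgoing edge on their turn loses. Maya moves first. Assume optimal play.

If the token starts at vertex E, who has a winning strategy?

Classify positions by backward induction: terminal positions (no move available) are L. From any other position, the mover wins iff some move reaches an L.
Every edge goes from a vertex to one that appears earlier in the order A, F, H, C, J, I, D, B, E, G, so processing vertices in that order labels each vertex after all of its successors.
A: no outgoing edge → L
F: can move to A, which is L ⇒ W
H: can move to A, which is L ⇒ W
C: can move to A, which is L ⇒ W
J: moves to C(W), H(W); every one is W ⇒ L
I: can move to J, which is L ⇒ W
D: can move to J, which is L ⇒ W
B: can move to J, which is L ⇒ W
E: the only move is to F(W), a W ⇒ L
G: can move to E, which is L ⇒ W
Every move from E reaches a W position, so the mover loses.

Noah wins.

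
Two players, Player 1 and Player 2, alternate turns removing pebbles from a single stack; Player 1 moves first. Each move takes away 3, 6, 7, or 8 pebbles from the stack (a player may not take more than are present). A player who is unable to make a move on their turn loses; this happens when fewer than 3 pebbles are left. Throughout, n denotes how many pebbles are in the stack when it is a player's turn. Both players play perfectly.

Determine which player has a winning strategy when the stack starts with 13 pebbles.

Player 2 wins.

Classify positions by backward induction: terminal positions (no move available) are L. From any other position, the mover wins iff some move reaches an L.
n=0: no move → L
n=1: no move → L
n=2: no move → L
n=3: →0(L), so W
n=4: →1(L), so W
n=5: →2(L), so W
n=6: →0(L), so W
n=7: →1(L), so W
n=8: →2(L), so W
n=9: →2(L), so W
n=10: →2(L), so W
n=11: →8(W), 5(W), 4(W), 3(W) — all W, so L
n=12: →9(W), 6(W), 5(W), 4(W) — all W, so L
n=13: →10(W), 7(W), 6(W), 5(W) — all W, so L
Every move from 13 reaches a W position, so the mover loses.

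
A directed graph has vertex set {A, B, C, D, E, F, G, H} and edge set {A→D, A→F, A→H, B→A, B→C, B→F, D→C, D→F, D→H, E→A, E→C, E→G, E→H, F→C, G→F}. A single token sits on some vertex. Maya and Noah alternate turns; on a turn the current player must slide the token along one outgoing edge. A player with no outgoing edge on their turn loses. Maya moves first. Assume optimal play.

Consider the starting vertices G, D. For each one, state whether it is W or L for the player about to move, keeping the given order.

G: L, D: W

Work bottom-up. With no move the player to move loses. Otherwise the position is W if at least one move leads to an L position for the opponent, and L if every move leads to a W.
Every edge goes from a vertex to one that appears earlier in the order C, H, F, D, G, A, B, E, so processing vertices in that order labels each vertex after all of its successors.
C: no outgoing edge → L
H: no outgoing edge → L
F: →C(L), so W
D: →H(L), so W
G: →F(W) only, which is W, so L
A: →H(L), so W
B: →C(L), so W
E: →G(L), so W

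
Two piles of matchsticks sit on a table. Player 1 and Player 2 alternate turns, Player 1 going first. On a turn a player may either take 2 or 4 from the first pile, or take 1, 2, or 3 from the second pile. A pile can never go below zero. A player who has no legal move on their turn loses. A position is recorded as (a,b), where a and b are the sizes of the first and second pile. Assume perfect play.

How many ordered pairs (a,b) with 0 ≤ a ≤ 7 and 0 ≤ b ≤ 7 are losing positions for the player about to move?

16

Work bottom-up. With no move the player to move loses. Otherwise the position is W if at least one move leads to an L position for the opponent, and L if every move leads to a W.
Every move lowers a or b (never raises either), so fill the grid row by row in increasing a, and left to right within a row: each cell's successors are then already labelled.
      b=0  b=1  b=2  b=3  b=4  b=5  b=6  b=7
a=0:    L    W    W    W    L    W    W    W
a=1:    L    W    W    W    L    W    W    W
a=2:    W    L    W    W    W    L    W    W
a=3:    W    L    W    W    W    L    W    W
a=4:    W    W    L    W    W    W    L    W
a=5:    W    W    L    W    W    W    L    W
a=6:    L    W    W    W    L    W    W    W
a=7:    L    W    W    W    L    W    W    W
Cells with no legal move (terminal, hence L): (0,0), (1,0).
The remaining L cells, each justified by listing all of its moves:
(0,4): L (options (0,3)(W), (0,2)(W), (0,1)(W) are all W)
(1,4): L (options (1,3)(W), (1,2)(W), (1,1)(W) are all W)
(2,1): L (options (0,1)(W), (2,0)(W) are all W)
(2,5): L (options (0,5)(W), (2,4)(W), (2,3)(W), (2,2)(W) are all W)
(3,1): L (options (1,1)(W), (3,0)(W) are all W)
(3,5): L (options (1,5)(W), (3,4)(W), (3,3)(W), (3,2)(W) are all W)
(4,2): L (options (2,2)(W), (0,2)(W), (4,1)(W), (4,0)(W) are all W)
(4,6): L (options (2,6)(W), (0,6)(W), (4,5)(W), (4,4)(W), (4,3)(W) are all W)
(5,2): L (options (3,2)(W), (1,2)(W), (5,1)(W), (5,0)(W) are all W)
(5,6): L (options (3,6)(W), (1,6)(W), (5,5)(W), (5,4)(W), (5,3)(W) are all W)
(6,0): L (options (4,0)(W), (2,0)(W) are all W)
(6,4): L (options (4,4)(W), (2,4)(W), (6,3)(W), (6,2)(W), (6,1)(W) are all W)
(7,0): L (options (5,0)(W), (3,0)(W) are all W)
(7,4): L (options (5,4)(W), (3,4)(W), (7,3)(W), (7,2)(W), (7,1)(W) are all W)
Every other cell has at least one move into one of the L cells above, so it is W.
L cells per row: a=0: 2, a=1: 2, a=2: 2, a=3: 2, a=4: 2, a=5: 2, a=6: 2, a=7: 2; total 16.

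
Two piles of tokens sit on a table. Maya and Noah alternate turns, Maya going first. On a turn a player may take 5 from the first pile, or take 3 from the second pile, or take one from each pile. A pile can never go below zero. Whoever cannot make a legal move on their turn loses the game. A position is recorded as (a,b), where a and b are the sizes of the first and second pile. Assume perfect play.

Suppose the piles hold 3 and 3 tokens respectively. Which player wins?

Positions with no move are L. A position that does have a move is losing for the player to move precisely when every available move leads to a winning position for the opponent. Fill in the labels:
No move ever increases a pile, so every position that can arise here has a ≤ 3 and b ≤ 3; it is enough to label the cells with 0 ≤ a ≤ 3 and 0 ≤ b ≤ 3.
Every move lowers a or b (never raises either), so fill the grid row by row in increasing a, and left to right within a row: each cell's successors are then already labelled.
      b=0  b=1  b=2  b=3
a=0:    L    L    L    W
a=1:    L    W    W    W
a=2:    L    W    L    W
a=3:    L    W    L    W
Cells with no legal move (terminal, hence L): (0,0), (0,1), (0,2), (1,0), (2,0), (3,0).
The remaining L cells, each justified by listing all of its moves:
(2,2): the only move is to (1,1)(W), a W ⇒ L
(3,2): the only move is to (2,1)(W), a W ⇒ L
Every other cell has at least one move into one of the L cells above, so it is W.
From (3,3) Maya can move to (3,0), reaching an L position.

Maya wins.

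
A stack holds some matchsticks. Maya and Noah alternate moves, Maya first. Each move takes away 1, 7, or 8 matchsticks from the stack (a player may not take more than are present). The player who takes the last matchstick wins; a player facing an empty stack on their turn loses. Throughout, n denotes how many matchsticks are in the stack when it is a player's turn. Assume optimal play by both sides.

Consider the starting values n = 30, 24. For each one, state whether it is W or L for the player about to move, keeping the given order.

Use the standard recursion: the mover loses at a terminal position; elsewhere, the mover wins exactly when some move hands the opponent an L position.
n=0: no move → L
n=1: →0(L), so W
n=2: →1(W) only, which is W, so L
n=3: →2(L), so W
n=4: →3(W) only, which is W, so L
n=5: →4(L), so W
n=6: →5(W) only, which is W, so L
n=7: →6(L), so W
n=8: →0(L), so W
n=9: →2(L), so W
n=10: →2(L), so W
n=11: →4(L), so W
n=12: →4(L), so W
n=13: →6(L), so W
n=14: →6(L), so W
n=15: →14(W), 8(W), 7(W) — all W, so L
n=16: →15(L), so W
n=17: →16(W), 10(W), 9(W) — all W, so L
n=18: →17(L), so W
n=19: →18(W), 12(W), 11(W) — all W, so L
n=20: →19(L), so W
n=21: →20(W), 14(W), 13(W) — all W, so L
n=22: →21(L), so W
n=23: →15(L), so W
n=24: →17(L), so W
n=25: →17(L), so W
n=26: →19(L), so W
n=27: →19(L), so W
n=28: →21(L), so W
n=29: →21(L), so W
n=30: →29(W), 23(W), 22(W) — all W, so L

30: L, 24: W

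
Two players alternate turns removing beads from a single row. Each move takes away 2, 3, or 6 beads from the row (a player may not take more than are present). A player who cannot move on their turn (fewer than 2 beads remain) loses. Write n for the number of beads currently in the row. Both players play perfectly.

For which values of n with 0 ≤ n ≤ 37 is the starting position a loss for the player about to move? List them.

0, 1, 5, 9, 10, 14, 18, 19, 23, 27, 28, 32, 36, 37

Use the standard recursion: the mover loses at a terminal position; elsewhere, the mover wins exactly when some move hands the opponent an L position.
n=0: no move → L
n=1: no move → L
n=2: W (go to 0, an L position)
n=3: W (go to 1, an L position)
n=4: W (go to 1, an L position)
n=5: L (options 3(W), 2(W) are all W)
n=6: W (go to 0, an L position)
n=7: W (go to 5, an L position)
n=8: W (go to 5, an L position)
n=9: L (options 7(W), 6(W), 3(W) are all W)
n=10: L (options 8(W), 7(W), 4(W) are all W)
n=11: W (go to 9, an L position)
n=12: W (go to 10, an L position)
n=13: W (go to 10, an L position)
n=14: L (options 12(W), 11(W), 8(W) are all W)
n=15: W (go to 9, an L position)
n=16: W (go to 14, an L position)
n=17: W (go to 14, an L position)
n=18: L (options 16(W), 15(W), 12(W) are all W)
n=19: L (options 17(W), 16(W), 13(W) are all W)
n=20: W (go to 18, an L position)
n=21: W (go to 19, an L position)
n=22: W (go to 19, an L position)
n=23: L (options 21(W), 20(W), 17(W) are all W)
n=24: W (go to 18, an L position)
n=25: W (go to 23, an L position)
n=26: W (go to 23, an L position)
n=27: L (options 25(W), 24(W), 21(W) are all W)
n=28: L (options 26(W), 25(W), 22(W) are all W)
n=29: W (go to 27, an L position)
n=30: W (go to 28, an L position)
n=31: W (go to 28, an L position)
n=32: L (options 30(W), 29(W), 26(W) are all W)
n=33: W (go to 27, an L position)
n=34: W (go to 32, an L position)
n=35: W (go to 32, an L position)
n=36: L (options 34(W), 33(W), 30(W) are all W)
n=37: L (options 35(W), 34(W), 31(W) are all W)
Reading off the rows marked L gives the requested list; there are 14 such values of n.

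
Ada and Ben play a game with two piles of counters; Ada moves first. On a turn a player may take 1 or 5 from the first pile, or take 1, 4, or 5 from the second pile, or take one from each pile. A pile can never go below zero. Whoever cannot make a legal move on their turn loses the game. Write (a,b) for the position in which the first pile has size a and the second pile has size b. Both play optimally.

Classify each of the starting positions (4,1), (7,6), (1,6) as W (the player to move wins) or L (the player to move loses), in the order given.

Classify positions by backward induction: terminal positions (no move available) are L. From any other position, the mover wins iff some move reaches an L.
No move ever increases a pile, so every position that can arise here has a ≤ 7 and b ≤ 6; it is enough to label the cells with 0 ≤ a ≤ 7 and 0 ≤ b ≤ 6.
Every move lowers a or b (never raises either), so fill the grid row by row in increasing a, and left to right within a row: each cell's successors are then already labelled.
      b=0  b=1  b=2  b=3  b=4  b=5  b=6
a=0:    L    W    L    W    W    W    W
a=1:    W    W    W    W    L    W    L
a=2:    L    W    L    W    W    W    W
a=3:    W    W    W    W    L    W    L
a=4:    L    W    L    W    W    W    W
a=5:    W    W    W    W    L    W    L
a=6:    L    W    L    W    W    W    W
a=7:    W    W    W    W    L    W    L
Cells with no legal move (terminal, hence L): (0,0).
The remaining L cells, each justified by listing all of its moves:
(0,2): the only move is to (0,1)(W), a W ⇒ L
(1,4): moves to (0,4)(W), (1,3)(W), (1,0)(W), (0,3)(W); every one is W ⇒ L
(1,6): moves to (0,6)(W), (1,5)(W), (1,2)(W), (1,1)(W), (0,5)(W); every one is W ⇒ L
(2,0): the only move is to (1,0)(W), a W ⇒ L
(2,2): moves to (1,2)(W), (2,1)(W), (1,1)(W); every one is W ⇒ L
(3,4): moves to (2,4)(W), (3,3)(W), (3,0)(W), (2,3)(W); every one is W ⇒ L
(3,6): moves to (2,6)(W), (3,5)(W), (3,2)(W), (3,1)(W), (2,5)(W); every one is W ⇒ L
(4,0): the only move is to (3,0)(W), a W ⇒ L
(4,2): moves to (3,2)(W), (4,1)(W), (3,1)(W); every one is W ⇒ L
(5,4): moves to (4,4)(W), (0,4)(W), (5,3)(W), (5,0)(W), (4,3)(W); every one is W ⇒ L
(5,6): moves to (4,6)(W), (0,6)(W), (5,5)(W), (5,2)(W), (5,1)(W), (4,5)(W); every one is W ⇒ L
(6,0): moves to (5,0)(W), (1,0)(W); every one is W ⇒ L
(6,2): moves to (5,2)(W), (1,2)(W), (6,1)(W), (5,1)(W); every one is W ⇒ L
(7,4): moves to (6,4)(W), (2,4)(W), (7,3)(W), (7,0)(W), (6,3)(W); every one is W ⇒ L
(7,6): moves to (6,6)(W), (2,6)(W), (7,5)(W), (7,2)(W), (7,1)(W), (6,5)(W); every one is W ⇒ L
Every other cell has at least one move into one of the L cells above, so it is W.
(4,1): the move to (4,0) reaches an L cell, so W
(7,6): one of the L cells justified above, so L
(1,6): one of the L cells justified above, so L

(4,1): W, (7,6): L, (1,6): L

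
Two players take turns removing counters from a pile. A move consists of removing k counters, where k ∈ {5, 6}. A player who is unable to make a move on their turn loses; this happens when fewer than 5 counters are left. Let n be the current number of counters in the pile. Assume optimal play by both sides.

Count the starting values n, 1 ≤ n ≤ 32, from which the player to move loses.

14

Compute win/loss labels from the base case upward. A position with no move is L. Any other position is W if it can reach an L in one move, else L.
n=0: no move → L
n=1: no move → L
n=2: no move → L
n=3: no move → L
n=4: no move → L
n=5: →0(L), so W
n=6: →1(L), so W
n=7: →2(L), so W
n=8: →3(L), so W
n=9: →4(L), so W
n=10: →4(L), so W
n=11: →6(W), 5(W) — all W, so L
n=12: →7(W), 6(W) — all W, so L
n=13: →8(W), 7(W) — all W, so L
n=14: →9(W), 8(W) — all W, so L
n=15: →10(W), 9(W) — all W, so L
n=16: →11(L), so W
n=17: →12(L), so W
n=18: →13(L), so W
n=19: →14(L), so W
n=20: →15(L), so W
n=21: →15(L), so W
n=22: →17(W), 16(W) — all W, so L
n=23: →18(W), 17(W) — all W, so L
n=24: →19(W), 18(W) — all W, so L
n=25: →20(W), 19(W) — all W, so L
n=26: →21(W), 20(W) — all W, so L
n=27: →22(L), so W
n=28: →23(L), so W
n=29: →24(L), so W
n=30: →25(L), so W
n=31: →26(L), so W
n=32: →26(L), so W
L entries with 1 ≤ n ≤ 32 (n=0 is outside the asked range and is not counted): n = 1, 2, 3, 4, 11, 12, 13, 14, 15, 22, 23, 24, 25, 26; that makes 14.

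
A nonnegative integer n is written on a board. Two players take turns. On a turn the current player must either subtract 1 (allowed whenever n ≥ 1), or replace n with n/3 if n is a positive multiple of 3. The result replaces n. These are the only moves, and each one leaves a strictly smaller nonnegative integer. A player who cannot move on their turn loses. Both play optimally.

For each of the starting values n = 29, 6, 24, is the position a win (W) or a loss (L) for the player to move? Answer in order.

29: W, 6: W, 24: L

Use the standard recursion: the mover loses at a terminal position; elsewhere, the mover wins exactly when some move hands the opponent an L position.
n=0: no move → L
n=1: can move to 0, which is L ⇒ W
n=2: the only move is to 1(W), a W ⇒ L
n=3: can move to 2, which is L ⇒ W
n=4: the only move is to 3(W), a W ⇒ L
n=5: can move to 4, which is L ⇒ W
n=6: can move to 2, which is L ⇒ W
n=7: the only move is to 6(W), a W ⇒ L
n=8: can move to 7, which is L ⇒ W
n=9: moves to 3(W), 8(W); every one is W ⇒ L
n=10: can move to 9, which is L ⇒ W
n=11: the only move is to 10(W), a W ⇒ L
n=12: can move to 4, which is L ⇒ W
n=13: the only move is to 12(W), a W ⇒ L
n=14: can move to 13, which is L ⇒ W
n=15: moves to 5(W), 14(W); every one is W ⇒ L
n=16: can move to 15, which is L ⇒ W
n=17: the only move is to 16(W), a W ⇒ L
n=18: can move to 17, which is L ⇒ W
n=19: the only move is to 18(W), a W ⇒ L
n=20: can move to 19, which is L ⇒ W
n=21: can move to 7, which is L ⇒ W
n=22: the only move is to 21(W), a W ⇒ L
n=23: can move to 22, which is L ⇒ W
n=24: moves to 8(W), 23(W); every one is W ⇒ L
n=25: can move to 24, which is L ⇒ W
n=26: the only move is to 25(W), a W ⇒ L
n=27: can move to 9, which is L ⇒ W
n=28: the only move is to 27(W), a W ⇒ L
n=29: can move to 28, which is L ⇒ W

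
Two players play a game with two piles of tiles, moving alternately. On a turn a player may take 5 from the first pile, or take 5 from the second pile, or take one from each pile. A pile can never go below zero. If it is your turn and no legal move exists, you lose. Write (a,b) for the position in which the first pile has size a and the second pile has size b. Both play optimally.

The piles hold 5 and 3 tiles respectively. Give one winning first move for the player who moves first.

Work bottom-up. With no move the player to move loses. Otherwise the position is W if at least one move leads to an L position for the opponent, and L if every move leads to a W.
No move ever increases a pile, so every position that can arise here has a ≤ 5 and b ≤ 3; it is enough to label the cells with 0 ≤ a ≤ 5 and 0 ≤ b ≤ 3.
Every move lowers a or b (never raises either), so fill the grid row by row in increasing a, and left to right within a row: each cell's successors are then already labelled.
      b=0  b=1  b=2  b=3
a=0:    L    L    L    L
a=1:    L    W    W    W
a=2:    L    W    L    L
a=3:    L    W    L    W
a=4:    L    W    L    W
a=5:    W    W    W    W
Cells with no legal move (terminal, hence L): (0,0), (0,1), (0,2), (0,3), (1,0), (2,0), (3,0), (4,0).
The remaining L cells, each justified by listing all of its moves:
(2,2): L (sole option (1,1)(W) is W)
(2,3): L (sole option (1,2)(W) is W)
(3,2): L (sole option (2,1)(W) is W)
(4,2): L (sole option (3,1)(W) is W)
Every other cell has at least one move into one of the L cells above, so it is W.
From (5,3), the L positions reachable in one move are: (0,3), (4,2). Any move reaching one of these is winning.

Move to (0,3).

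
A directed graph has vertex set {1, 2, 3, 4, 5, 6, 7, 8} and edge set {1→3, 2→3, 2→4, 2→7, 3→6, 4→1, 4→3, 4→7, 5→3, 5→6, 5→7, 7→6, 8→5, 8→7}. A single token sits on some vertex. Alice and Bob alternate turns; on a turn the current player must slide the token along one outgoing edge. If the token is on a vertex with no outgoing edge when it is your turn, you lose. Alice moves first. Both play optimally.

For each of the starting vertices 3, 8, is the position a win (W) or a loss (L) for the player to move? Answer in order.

Positions with no move are L. A position that does have a move is losing for the player to move precisely when every available move leads to a winning position for the opponent. Fill in the labels:
Every edge goes from a vertex to one that appears earlier in the order 6, 7, 3, 1, 5, 4, 8, 2, so processing vertices in that order labels each vertex after all of its successors.
6: no outgoing edge → L
7: W (go to 6, an L position)
3: W (go to 6, an L position)
1: L (sole option 3(W) is W)
5: W (go to 6, an L position)
4: W (go to 1, an L position)
8: L (options 5(W), 7(W) are all W)
2: L (options 4(W), 3(W), 7(W) are all W)

3: W, 8: L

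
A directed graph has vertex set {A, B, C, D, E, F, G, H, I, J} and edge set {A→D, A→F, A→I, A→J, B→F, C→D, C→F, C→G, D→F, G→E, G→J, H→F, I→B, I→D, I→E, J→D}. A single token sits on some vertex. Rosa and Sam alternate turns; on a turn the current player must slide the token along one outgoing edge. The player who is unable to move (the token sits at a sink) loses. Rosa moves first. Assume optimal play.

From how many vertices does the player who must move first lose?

3

Classify positions by backward induction: terminal positions (no move available) are L. From any other position, the mover wins iff some move reaches an L.
Every edge goes from a vertex to one that appears earlier in the order E, F, D, B, J, I, H, A, G, C, so processing vertices in that order labels each vertex after all of its successors.
E: no outgoing edge → L
F: no outgoing edge → L
D: W (go to F, an L position)
B: W (go to F, an L position)
J: L (sole option D(W) is W)
I: W (go to E, an L position)
H: W (go to F, an L position)
A: W (go to J, an L position)
G: W (go to J, an L position)
C: W (go to F, an L position)
The L vertices are E, F, J; that is 3 in all.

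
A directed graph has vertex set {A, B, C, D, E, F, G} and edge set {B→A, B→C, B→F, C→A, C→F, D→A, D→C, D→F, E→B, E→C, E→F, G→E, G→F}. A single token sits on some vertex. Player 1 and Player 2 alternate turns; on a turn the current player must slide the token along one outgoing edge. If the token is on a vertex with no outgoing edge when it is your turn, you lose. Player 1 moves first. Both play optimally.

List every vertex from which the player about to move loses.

A, F

Use the standard recursion: the mover loses at a terminal position; elsewhere, the mover wins exactly when some move hands the opponent an L position.
Every edge goes from a vertex to one that appears earlier in the order A, F, C, B, E, D, G, so processing vertices in that order labels each vertex after all of its successors.
A: no outgoing edge → L
F: no outgoing edge → L
C: reaches L-position F → W
B: reaches L-position F → W
E: reaches L-position F → W
D: reaches L-position F → W
G: reaches L-position F → W
Reading off the rows marked L gives the requested list; there are 2 such vertices.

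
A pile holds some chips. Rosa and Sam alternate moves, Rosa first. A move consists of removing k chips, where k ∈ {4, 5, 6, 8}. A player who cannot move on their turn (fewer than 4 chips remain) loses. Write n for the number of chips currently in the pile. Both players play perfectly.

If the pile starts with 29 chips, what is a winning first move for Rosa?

Remove 4, leaving 25.

Work bottom-up. With no move the player to move loses. Otherwise the position is W if at least one move leads to an L position for the opponent, and L if every move leads to a W.
n=0: no move → L
n=1: no move → L
n=2: no move → L
n=3: no move → L
n=4: →0(L), so W
n=5: →1(L), so W
n=6: →2(L), so W
n=7: →3(L), so W
n=8: →3(L), so W
n=9: →3(L), so W
n=10: →2(L), so W
n=11: →3(L), so W
n=12: →8(W), 7(W), 6(W), 4(W) — all W, so L
n=13: →9(W), 8(W), 7(W), 5(W) — all W, so L
n=14: →10(W), 9(W), 8(W), 6(W) — all W, so L
n=15: →11(W), 10(W), 9(W), 7(W) — all W, so L
n=16: →12(L), so W
n=17: →13(L), so W
n=18: →14(L), so W
n=19: →15(L), so W
n=20: →15(L), so W
n=21: →15(L), so W
n=22: →14(L), so W
n=23: →15(L), so W
n=24: →20(W), 19(W), 18(W), 16(W) — all W, so L
n=25: →21(W), 20(W), 19(W), 17(W) — all W, so L
n=26: →22(W), 21(W), 20(W), 18(W) — all W, so L
n=27: →23(W), 22(W), 21(W), 19(W) — all W, so L
n=28: →24(L), so W
n=29: →25(L), so W
From 29, the L positions reachable in one move are: 25, 24. Any move reaching one of these is winning.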